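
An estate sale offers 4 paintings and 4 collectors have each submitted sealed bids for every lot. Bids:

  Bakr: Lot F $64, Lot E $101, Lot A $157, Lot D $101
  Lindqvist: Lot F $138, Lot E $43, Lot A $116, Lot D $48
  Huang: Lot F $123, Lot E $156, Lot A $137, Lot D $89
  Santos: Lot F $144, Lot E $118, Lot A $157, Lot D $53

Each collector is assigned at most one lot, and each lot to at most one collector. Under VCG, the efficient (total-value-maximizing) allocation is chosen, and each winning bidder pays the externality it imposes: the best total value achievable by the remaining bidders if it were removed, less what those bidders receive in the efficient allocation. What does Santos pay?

Efficient allocation: Bakr→Lot D ($101), Lindqvist→Lot F ($138), Huang→Lot E ($156), Santos→Lot A ($157); total welfare W = $552.
Santos receives Lot A at value $157, so the others get W − 157 = $395.
Without Santos: best allocation of the remaining 3 bidders over all 4 lots is Bakr→Lot A ($157), Lindqvist→Lot F ($138), Huang→Lot E ($156), total $451.
VCG payment = (others' best without Santos) − (others' welfare with Santos) = 451 − 395 = $56.

Santos pays $56.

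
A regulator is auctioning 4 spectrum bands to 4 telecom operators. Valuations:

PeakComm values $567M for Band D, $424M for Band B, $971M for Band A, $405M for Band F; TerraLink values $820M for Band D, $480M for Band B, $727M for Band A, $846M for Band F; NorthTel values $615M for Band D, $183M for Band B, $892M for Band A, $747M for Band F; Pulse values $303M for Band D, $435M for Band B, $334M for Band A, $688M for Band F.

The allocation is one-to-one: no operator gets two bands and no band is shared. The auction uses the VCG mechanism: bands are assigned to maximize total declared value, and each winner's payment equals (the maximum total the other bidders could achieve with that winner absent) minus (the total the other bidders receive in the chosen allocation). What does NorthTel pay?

NorthTel pays $253M.

Efficient allocation: PeakComm→Band A ($971M), TerraLink→Band D ($820M), NorthTel→Band F ($747M), Pulse→Band B ($435M); total welfare W = $2973M.
NorthTel receives Band F at value $747M, so the others get W − 747 = $2226M.
Without NorthTel: best allocation of the remaining 3 bidders over all 4 bands is PeakComm→Band A ($971M), TerraLink→Band D ($820M), Pulse→Band F ($688M), total $2479M.
VCG payment = (others' best without NorthTel) − (others' welfare with NorthTel) = 2479 − 2226 = $253M.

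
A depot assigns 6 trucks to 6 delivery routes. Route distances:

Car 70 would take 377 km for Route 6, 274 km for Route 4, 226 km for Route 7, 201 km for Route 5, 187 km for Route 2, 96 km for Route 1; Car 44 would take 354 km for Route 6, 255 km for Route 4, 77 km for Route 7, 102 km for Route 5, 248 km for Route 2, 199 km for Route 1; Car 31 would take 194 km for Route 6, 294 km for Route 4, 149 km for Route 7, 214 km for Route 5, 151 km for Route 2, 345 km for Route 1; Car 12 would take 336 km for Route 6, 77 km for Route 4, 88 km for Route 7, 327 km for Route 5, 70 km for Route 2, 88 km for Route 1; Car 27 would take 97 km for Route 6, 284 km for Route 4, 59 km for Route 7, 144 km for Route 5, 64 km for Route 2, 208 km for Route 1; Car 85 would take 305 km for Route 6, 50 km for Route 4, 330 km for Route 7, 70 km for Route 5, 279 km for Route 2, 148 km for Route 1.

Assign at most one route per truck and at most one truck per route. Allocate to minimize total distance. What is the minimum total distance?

Min total: 564 km

This is the linear assignment problem.
Optimal: Car 70→Route 1 (96 km), Car 44→Route 5 (102 km), Car 31→Route 7 (149 km), Car 12→Route 2 (70 km), Car 27→Route 6 (97 km), Car 85→Route 4 (50 km) — total 96+102+149+70+97+50 = 564 km.
Column-greedy (each route in turn goes to its cheapest remaining truck) gives 840 km, worse by 276.
Swapping Car 70↔Car 44 (Car 70→Route 5 201 km, Car 44→Route 1 199 km) adds 202.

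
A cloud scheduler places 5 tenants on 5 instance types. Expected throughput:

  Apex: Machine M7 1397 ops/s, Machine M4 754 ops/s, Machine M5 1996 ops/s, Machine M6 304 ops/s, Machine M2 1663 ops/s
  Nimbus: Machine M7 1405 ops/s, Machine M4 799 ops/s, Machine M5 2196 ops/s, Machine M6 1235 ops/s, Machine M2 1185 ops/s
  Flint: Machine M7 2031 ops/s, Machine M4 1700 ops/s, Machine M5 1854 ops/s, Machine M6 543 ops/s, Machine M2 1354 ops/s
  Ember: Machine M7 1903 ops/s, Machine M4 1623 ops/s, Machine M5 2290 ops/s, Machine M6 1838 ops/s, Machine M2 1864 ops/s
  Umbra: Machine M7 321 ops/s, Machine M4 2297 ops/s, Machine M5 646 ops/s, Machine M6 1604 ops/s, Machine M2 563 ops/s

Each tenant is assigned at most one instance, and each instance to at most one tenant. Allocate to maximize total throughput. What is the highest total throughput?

Max total: 10025 ops/s

Optimal: Apex→Machine M2 (1663 ops/s), Nimbus→Machine M5 (2196 ops/s), Flint→Machine M7 (2031 ops/s), Ember→Machine M6 (1838 ops/s), Umbra→Machine M4 (2297 ops/s) — total 1663+2196+2031+1838+2297 = 10025 ops/s.
Next-best assignment: Apex→Machine M2, Nimbus→Machine M6, Flint→Machine M7, Ember→Machine M5, Umbra→Machine M4 = 9516 ops/s.
Every other assignment is strictly worse.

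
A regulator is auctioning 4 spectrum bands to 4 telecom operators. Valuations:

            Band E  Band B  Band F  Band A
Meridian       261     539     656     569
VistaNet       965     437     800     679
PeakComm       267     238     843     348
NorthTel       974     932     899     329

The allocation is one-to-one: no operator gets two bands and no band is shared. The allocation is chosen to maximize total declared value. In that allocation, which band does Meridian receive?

Meridian receives Band A.

Optimal: Meridian→Band A ($569M), VistaNet→Band E ($965M), PeakComm→Band F ($843M), NorthTel→Band B ($932M) — total 569+965+843+932 = $3309M.
Row-greedy (each operator in turn takes its best remaining band) gives $2901M, worse by 408.
Swapping PeakComm↔NorthTel (PeakComm→Band B $238M, NorthTel→Band F $899M) loses 638.
No other one-to-one assignment exceeds $3309M.
Meridian's own top band is Band F ($656M), but forcing Meridian→Band F and reassigning the rest optimally gives only $2901M — worse by 408.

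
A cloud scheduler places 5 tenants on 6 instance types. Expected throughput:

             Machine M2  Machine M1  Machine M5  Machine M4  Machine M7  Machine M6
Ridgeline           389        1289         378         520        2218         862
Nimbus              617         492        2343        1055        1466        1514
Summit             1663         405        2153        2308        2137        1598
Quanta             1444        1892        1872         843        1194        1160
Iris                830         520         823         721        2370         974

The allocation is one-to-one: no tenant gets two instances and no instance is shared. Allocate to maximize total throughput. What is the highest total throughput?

Max total: 9775 ops/s

This is a one-to-one assignment (maximum-weight bipartite matching).
Optimal: Ridgeline→Machine M6 (862 ops/s), Nimbus→Machine M5 (2343 ops/s), Summit→Machine M4 (2308 ops/s), Quanta→Machine M1 (1892 ops/s), Iris→Machine M7 (2370 ops/s) — total 862+2343+2308+1892+2370 = 9775 ops/s.
Row-greedy (each tenant in turn takes its best remaining instance) gives 9735 ops/s, worse by 40.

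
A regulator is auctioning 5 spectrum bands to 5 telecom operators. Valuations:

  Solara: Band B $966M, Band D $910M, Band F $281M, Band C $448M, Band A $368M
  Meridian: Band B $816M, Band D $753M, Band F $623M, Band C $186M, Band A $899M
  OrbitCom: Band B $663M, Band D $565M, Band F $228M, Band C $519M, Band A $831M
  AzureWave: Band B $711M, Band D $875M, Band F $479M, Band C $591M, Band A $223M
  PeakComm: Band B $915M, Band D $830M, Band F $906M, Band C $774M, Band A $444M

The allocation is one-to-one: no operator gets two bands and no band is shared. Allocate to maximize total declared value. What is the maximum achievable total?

Optimal: Solara→Band B ($966M), Meridian→Band A ($899M), OrbitCom→Band C ($519M), AzureWave→Band D ($875M), PeakComm→Band F ($906M) — total 966+899+519+875+906 = $4165M.
Row-greedy (each operator in turn takes its best remaining band) gives $3927M, worse by 238.
Every other assignment is strictly worse.

Max total: $4165M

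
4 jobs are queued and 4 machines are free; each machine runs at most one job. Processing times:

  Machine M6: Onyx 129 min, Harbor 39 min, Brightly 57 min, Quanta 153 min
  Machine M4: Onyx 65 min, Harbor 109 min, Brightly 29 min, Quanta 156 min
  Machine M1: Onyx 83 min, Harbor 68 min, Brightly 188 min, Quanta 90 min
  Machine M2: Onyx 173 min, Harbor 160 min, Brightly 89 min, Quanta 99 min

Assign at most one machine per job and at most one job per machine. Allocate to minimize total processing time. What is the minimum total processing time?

Minimum total: 250 min

This is a one-to-one assignment (minimum-cost bipartite matching).
Optimal: Onyx→Machine M1 (83 min), Harbor→Machine M6 (39 min), Brightly→Machine M4 (29 min), Quanta→Machine M2 (99 min) — total 83+39+29+99 = 250 min.
Row-greedy (each job in turn takes its cheapest remaining machine) gives 283 min, worse by 33.
Next-best assignment: Onyx→Machine M4, Harbor→Machine M6, Brightly→Machine M2, Quanta→Machine M1 = 283 min.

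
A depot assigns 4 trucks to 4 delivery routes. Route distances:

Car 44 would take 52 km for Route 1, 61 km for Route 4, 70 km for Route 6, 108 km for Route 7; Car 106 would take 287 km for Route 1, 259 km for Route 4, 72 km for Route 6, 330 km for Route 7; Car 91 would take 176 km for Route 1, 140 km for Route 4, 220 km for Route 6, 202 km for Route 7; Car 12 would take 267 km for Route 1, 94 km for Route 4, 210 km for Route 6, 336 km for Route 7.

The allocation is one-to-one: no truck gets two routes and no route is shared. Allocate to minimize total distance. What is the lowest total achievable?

Optimal: Car 44→Route 1 (52 km), Car 106→Route 6 (72 km), Car 91→Route 7 (202 km), Car 12→Route 4 (94 km) — total 52+72+202+94 = 420 km.
Row-greedy (each truck in turn takes its cheapest remaining route) gives 600 km, worse by 180.
Next-best assignment: Car 44→Route 7, Car 106→Route 6, Car 91→Route 1, Car 12→Route 4 = 450 km.
No other one-to-one assignment undercuts 420 km.

Min total: 420 km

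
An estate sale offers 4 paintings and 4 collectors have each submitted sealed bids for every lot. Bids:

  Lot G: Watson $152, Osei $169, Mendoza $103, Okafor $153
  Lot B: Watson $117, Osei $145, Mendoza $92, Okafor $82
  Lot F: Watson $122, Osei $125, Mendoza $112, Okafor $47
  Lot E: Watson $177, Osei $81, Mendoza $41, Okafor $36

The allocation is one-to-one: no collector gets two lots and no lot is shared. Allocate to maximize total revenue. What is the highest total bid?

Optimal: Watson→Lot E ($177), Osei→Lot B ($145), Mendoza→Lot F ($112), Okafor→Lot G ($153) — total 177+145+112+153 = $587.
Max-entry greedy (repeatedly take the single best remaining cell) gives $540, worse by 47.
Next-best assignment: Watson→Lot E, Osei→Lot F, Mendoza→Lot B, Okafor→Lot G = $547.

Max total: $587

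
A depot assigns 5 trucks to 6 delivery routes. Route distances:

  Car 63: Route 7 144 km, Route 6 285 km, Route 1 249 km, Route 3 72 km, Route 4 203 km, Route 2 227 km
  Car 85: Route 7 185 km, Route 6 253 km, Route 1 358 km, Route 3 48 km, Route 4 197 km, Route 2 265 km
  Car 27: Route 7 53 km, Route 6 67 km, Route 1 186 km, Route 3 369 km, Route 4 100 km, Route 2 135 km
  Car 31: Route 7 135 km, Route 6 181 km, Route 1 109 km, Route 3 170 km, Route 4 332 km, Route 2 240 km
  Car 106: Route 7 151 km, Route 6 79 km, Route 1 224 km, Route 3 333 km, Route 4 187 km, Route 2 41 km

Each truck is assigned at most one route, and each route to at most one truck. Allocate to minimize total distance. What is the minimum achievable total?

Optimal: Car 63→Route 7 (144 km), Car 85→Route 3 (48 km), Car 27→Route 6 (67 km), Car 31→Route 1 (109 km), Car 106→Route 2 (41 km) — total 144+48+67+109+41 = 409 km.
Column-greedy (each route in turn goes to its cheapest remaining truck) gives 492 km, worse by 83.
Swapping Car 63↔Car 106 (Car 63→Route 2 227 km, Car 106→Route 7 151 km) adds 193.

Min total: 409 km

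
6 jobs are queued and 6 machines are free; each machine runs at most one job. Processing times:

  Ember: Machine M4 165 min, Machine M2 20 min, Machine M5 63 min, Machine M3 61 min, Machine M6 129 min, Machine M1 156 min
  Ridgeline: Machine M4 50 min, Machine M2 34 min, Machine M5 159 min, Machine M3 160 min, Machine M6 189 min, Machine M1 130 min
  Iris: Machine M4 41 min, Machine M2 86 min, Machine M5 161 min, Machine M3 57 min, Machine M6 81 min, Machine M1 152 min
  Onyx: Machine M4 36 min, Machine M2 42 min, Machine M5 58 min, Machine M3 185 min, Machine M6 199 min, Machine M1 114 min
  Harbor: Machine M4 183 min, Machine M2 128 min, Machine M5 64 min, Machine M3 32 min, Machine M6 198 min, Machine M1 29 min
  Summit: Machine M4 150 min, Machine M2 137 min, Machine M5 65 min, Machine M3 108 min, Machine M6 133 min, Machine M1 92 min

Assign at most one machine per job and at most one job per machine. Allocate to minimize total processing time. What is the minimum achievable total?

Min total: 306 min

Optimal: Ember→Machine M3 (61 min), Ridgeline→Machine M2 (34 min), Iris→Machine M6 (81 min), Onyx→Machine M4 (36 min), Harbor→Machine M1 (29 min), Summit→Machine M5 (65 min) — total 61+34+81+36+29+65 = 306 min.
Row-greedy (each job in turn takes its cheapest remaining machine) gives 347 min, worse by 41.
Every other assignment is strictly worse.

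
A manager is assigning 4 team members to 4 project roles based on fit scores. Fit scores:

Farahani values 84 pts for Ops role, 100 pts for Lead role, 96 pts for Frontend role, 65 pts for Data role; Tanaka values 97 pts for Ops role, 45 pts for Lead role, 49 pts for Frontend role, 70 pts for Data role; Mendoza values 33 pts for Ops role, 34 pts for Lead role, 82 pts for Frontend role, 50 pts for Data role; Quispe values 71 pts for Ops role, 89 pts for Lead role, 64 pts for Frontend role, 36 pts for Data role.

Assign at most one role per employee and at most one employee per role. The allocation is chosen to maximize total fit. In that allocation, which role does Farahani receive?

Optimal: Farahani→Data role (65 pts), Tanaka→Ops role (97 pts), Mendoza→Frontend role (82 pts), Quispe→Lead role (89 pts) — total 65+97+82+89 = 333 pts.
Row-greedy (each employee in turn takes its best remaining role) gives 315 pts, worse by 18.
Next-best assignment: Farahani→Frontend role, Tanaka→Ops role, Mendoza→Data role, Quispe→Lead role = 332 pts.
Swapping Quispe↔Mendoza (Quispe→Frontend role 64 pts, Mendoza→Lead role 34 pts) loses 73.
Every other assignment is strictly worse.
Farahani's own top role is Lead role (100 pts), but forcing Farahani→Lead role and reassigning the rest optimally gives only 323 pts — worse by 10.

Farahani receives Data role.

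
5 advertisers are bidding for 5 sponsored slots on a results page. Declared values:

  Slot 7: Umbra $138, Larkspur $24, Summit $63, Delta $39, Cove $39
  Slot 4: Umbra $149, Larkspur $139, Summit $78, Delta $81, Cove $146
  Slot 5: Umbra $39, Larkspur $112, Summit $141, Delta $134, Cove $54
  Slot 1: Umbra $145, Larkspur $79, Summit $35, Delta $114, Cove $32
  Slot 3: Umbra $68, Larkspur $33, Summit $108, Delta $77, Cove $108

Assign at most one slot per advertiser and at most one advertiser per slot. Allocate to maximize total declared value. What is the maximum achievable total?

This is the linear assignment problem.
Optimal: Umbra→Slot 7 ($138), Larkspur→Slot 4 ($139), Summit→Slot 5 ($141), Delta→Slot 1 ($114), Cove→Slot 3 ($108) — total 138+139+141+114+108 = $640.
Max-entry greedy (repeatedly take the single best remaining cell) gives $536, worse by 104.
Next-best assignment: Umbra→Slot 7, Larkspur→Slot 5, Summit→Slot 3, Delta→Slot 1, Cove→Slot 4 = $618.

Maximum total: $640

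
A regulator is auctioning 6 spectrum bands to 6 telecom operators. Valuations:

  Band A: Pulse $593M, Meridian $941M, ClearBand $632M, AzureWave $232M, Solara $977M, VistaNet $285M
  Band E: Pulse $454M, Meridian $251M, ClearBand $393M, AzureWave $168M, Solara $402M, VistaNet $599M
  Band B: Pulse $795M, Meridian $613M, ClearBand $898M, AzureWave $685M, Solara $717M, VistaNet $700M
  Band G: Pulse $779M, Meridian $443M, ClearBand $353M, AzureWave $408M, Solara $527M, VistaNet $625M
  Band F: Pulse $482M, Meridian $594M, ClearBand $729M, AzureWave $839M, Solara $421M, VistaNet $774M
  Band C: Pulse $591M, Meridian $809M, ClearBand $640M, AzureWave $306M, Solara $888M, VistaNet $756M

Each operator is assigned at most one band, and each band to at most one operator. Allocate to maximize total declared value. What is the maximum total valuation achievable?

Maximum total: $4944M

Optimal: Pulse→Band G ($779M), Meridian→Band A ($941M), ClearBand→Band B ($898M), AzureWave→Band F ($839M), Solara→Band C ($888M), VistaNet→Band E ($599M) — total 779+941+898+839+888+599 = $4944M.
Row-greedy (each operator in turn takes its best remaining band) gives $4360M, worse by 584.
Next-best assignment: Pulse→Band G, Meridian→Band C, ClearBand→Band B, AzureWave→Band F, Solara→Band A, VistaNet→Band E = $4901M.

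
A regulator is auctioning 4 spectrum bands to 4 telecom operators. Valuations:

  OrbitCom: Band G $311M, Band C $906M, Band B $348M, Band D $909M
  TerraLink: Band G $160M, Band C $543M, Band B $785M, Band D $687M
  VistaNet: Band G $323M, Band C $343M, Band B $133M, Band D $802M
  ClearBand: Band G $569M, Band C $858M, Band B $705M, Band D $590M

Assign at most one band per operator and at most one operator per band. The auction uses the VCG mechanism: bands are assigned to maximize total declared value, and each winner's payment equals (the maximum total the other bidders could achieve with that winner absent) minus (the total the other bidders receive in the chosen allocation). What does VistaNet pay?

Efficient allocation: OrbitCom→Band C ($906M), TerraLink→Band B ($785M), VistaNet→Band D ($802M), ClearBand→Band G ($569M); total welfare W = $3062M.
VistaNet receives Band D at value $802M, so the others get W − 802 = $2260M.
Without VistaNet: best allocation of the remaining 3 bidders over all 4 bands is OrbitCom→Band D ($909M), TerraLink→Band B ($785M), ClearBand→Band C ($858M), total $2552M.
VCG payment = (others' best without VistaNet) − (others' welfare with VistaNet) = 2552 − 2260 = $292M.

VistaNet pays $292M.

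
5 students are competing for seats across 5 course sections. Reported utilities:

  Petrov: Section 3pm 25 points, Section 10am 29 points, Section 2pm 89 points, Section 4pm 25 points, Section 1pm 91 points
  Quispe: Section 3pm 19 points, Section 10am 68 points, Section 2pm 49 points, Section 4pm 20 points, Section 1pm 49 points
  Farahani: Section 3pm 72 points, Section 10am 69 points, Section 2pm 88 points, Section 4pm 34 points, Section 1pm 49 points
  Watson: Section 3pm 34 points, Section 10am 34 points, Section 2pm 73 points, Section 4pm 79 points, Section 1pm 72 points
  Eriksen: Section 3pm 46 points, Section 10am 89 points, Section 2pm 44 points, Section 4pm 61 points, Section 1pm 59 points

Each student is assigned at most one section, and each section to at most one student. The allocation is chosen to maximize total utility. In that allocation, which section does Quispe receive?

Optimal: Petrov→Section 1pm (91 points), Quispe→Section 2pm (49 points), Farahani→Section 3pm (72 points), Watson→Section 4pm (79 points), Eriksen→Section 10am (89 points) — total 91+49+72+79+89 = 380 points.
Column-greedy (each section in turn goes to its best remaining student) gives 378 points, worse by 2.
Every other assignment is strictly worse.
Quispe's own top section is Section 10am (68 points), but forcing Quispe→Section 10am and reassigning the rest optimally gives only 372 points — worse by 8.

Quispe receives Section 2pm.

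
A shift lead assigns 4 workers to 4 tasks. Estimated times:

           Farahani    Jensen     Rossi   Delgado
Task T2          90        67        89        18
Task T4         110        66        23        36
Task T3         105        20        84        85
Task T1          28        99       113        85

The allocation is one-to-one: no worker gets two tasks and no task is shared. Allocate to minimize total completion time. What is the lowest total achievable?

This is a one-to-one assignment (minimum-cost bipartite matching).
Optimal: Farahani→Task T1 (28 min), Jensen→Task T3 (20 min), Rossi→Task T4 (23 min), Delgado→Task T2 (18 min) — total 28+20+23+18 = 89 min.
Next-best assignment: Farahani→Task T1, Jensen→Task T3, Rossi→Task T2, Delgado→Task T4 = 173 min.
No other one-to-one assignment undercuts 89 min.

Min total: 89 min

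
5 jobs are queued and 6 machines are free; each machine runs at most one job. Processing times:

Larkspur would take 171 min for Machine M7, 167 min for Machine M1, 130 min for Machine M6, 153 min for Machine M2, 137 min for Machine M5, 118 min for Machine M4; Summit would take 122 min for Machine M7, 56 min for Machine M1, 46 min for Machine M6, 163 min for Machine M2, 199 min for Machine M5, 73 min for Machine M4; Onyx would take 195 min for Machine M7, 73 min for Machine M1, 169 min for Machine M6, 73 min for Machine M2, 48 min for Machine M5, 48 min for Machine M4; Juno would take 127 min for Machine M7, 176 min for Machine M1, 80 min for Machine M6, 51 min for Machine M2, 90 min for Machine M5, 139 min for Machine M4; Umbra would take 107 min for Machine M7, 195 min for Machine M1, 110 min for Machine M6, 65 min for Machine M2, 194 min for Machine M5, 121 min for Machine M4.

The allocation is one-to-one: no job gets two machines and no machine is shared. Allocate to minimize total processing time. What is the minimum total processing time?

Minimum total: 367 min

Optimal: Larkspur→Machine M4 (118 min), Summit→Machine M1 (56 min), Onyx→Machine M5 (48 min), Juno→Machine M6 (80 min), Umbra→Machine M2 (65 min) — total 118+56+48+80+65 = 367 min.
Row-greedy (each job in turn takes its cheapest remaining machine) gives 370 min, worse by 3.
Next-best assignment: Larkspur→Machine M4, Summit→Machine M6, Onyx→Machine M5, Juno→Machine M2, Umbra→Machine M7 = 370 min.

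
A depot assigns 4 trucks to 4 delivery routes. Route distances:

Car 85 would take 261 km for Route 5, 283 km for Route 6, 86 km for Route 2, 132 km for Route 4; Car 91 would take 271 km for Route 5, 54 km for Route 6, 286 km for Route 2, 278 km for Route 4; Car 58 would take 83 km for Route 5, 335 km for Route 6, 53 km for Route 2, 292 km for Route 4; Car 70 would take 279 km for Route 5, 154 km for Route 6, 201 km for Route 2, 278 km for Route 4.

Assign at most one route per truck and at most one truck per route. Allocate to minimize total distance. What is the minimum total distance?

Optimal: Car 85→Route 4 (132 km), Car 91→Route 6 (54 km), Car 58→Route 5 (83 km), Car 70→Route 2 (201 km) — total 132+54+83+201 = 470 km.
Row-greedy (each truck in turn takes its cheapest remaining route) gives 501 km, worse by 31.
Next-best assignment: Car 85→Route 2, Car 91→Route 6, Car 58→Route 5, Car 70→Route 4 = 501 km.
Swapping Car 58↔Car 85 (Car 58→Route 4 292 km, Car 85→Route 5 261 km) adds 338.

Min total: 470 km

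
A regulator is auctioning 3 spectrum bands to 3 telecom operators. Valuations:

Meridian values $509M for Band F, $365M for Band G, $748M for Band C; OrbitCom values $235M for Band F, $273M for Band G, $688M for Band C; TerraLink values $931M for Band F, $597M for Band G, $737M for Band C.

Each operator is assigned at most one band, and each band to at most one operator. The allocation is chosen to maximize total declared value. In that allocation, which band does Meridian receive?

Optimal: Meridian→Band G ($365M), OrbitCom→Band C ($688M), TerraLink→Band F ($931M) — total 365+688+931 = $1984M.
Row-greedy (each operator in turn takes its best remaining band) gives $1952M, worse by 32.
Every other assignment is strictly worse.
Meridian's own top band is Band C ($748M), but forcing Meridian→Band C and reassigning the rest optimally gives only $1952M — worse by 32.

Meridian receives Band G.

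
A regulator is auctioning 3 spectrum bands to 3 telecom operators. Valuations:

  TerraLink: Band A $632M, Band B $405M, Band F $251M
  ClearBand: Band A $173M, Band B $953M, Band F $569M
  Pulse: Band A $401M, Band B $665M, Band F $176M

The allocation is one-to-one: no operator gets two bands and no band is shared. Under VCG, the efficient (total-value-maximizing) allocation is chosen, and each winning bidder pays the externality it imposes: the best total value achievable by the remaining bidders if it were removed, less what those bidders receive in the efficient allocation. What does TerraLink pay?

TerraLink pays $120M.

Efficient allocation: TerraLink→Band A ($632M), ClearBand→Band F ($569M), Pulse→Band B ($665M); total welfare W = $1866M.
TerraLink receives Band A at value $632M, so the others get W − 632 = $1234M.
Without TerraLink: best allocation of the remaining 2 bidders over all 3 bands is ClearBand→Band B ($953M), Pulse→Band A ($401M), total $1354M.
VCG payment = (others' best without TerraLink) − (others' welfare with TerraLink) = 1354 − 1234 = $120M.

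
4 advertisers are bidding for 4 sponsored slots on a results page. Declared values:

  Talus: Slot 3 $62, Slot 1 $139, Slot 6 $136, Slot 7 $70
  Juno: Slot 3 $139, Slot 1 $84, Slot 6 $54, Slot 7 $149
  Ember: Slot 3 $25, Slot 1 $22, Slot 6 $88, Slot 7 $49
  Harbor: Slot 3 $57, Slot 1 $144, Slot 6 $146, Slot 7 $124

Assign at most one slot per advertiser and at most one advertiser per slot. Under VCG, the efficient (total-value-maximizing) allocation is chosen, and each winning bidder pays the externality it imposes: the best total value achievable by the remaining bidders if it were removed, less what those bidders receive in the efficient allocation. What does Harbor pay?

Efficient allocation: Talus→Slot 1 ($139), Juno→Slot 3 ($139), Ember→Slot 6 ($88), Harbor→Slot 7 ($124); total welfare W = $490.
Harbor receives Slot 7 at value $124, so the others get W − 124 = $366.
Without Harbor: best allocation of the remaining 3 bidders over all 4 slots is Talus→Slot 1 ($139), Juno→Slot 7 ($149), Ember→Slot 6 ($88), total $376.
VCG payment = (others' best without Harbor) − (others' welfare with Harbor) = 376 − 366 = $10.

Harbor pays $10.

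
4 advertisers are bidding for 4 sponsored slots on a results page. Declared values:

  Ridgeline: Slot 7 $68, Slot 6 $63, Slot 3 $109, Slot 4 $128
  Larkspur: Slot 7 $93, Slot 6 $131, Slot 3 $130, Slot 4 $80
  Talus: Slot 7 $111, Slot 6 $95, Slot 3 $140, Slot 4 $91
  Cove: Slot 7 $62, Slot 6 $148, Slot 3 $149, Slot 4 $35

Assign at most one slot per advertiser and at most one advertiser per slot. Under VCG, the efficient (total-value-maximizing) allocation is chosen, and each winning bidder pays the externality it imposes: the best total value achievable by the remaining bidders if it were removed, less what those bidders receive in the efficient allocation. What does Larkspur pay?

Efficient allocation: Ridgeline→Slot 4 ($128), Larkspur→Slot 6 ($131), Talus→Slot 7 ($111), Cove→Slot 3 ($149); total welfare W = $519.
Larkspur receives Slot 6 at value $131, so the others get W − 131 = $388.
Without Larkspur: best allocation of the remaining 3 bidders over all 4 slots is Ridgeline→Slot 4 ($128), Talus→Slot 3 ($140), Cove→Slot 6 ($148), total $416.
VCG payment = (others' best without Larkspur) − (others' welfare with Larkspur) = 416 − 388 = $28.

Larkspur pays $28.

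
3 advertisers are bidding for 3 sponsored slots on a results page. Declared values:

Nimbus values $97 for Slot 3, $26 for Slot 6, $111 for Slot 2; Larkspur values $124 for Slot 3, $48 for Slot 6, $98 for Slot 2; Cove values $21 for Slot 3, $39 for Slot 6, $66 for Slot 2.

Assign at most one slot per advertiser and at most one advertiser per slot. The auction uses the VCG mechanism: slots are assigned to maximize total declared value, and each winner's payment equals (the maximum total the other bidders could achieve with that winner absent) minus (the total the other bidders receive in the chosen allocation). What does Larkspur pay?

Larkspur pays $13.

Efficient allocation: Nimbus→Slot 2 ($111), Larkspur→Slot 3 ($124), Cove→Slot 6 ($39); total welfare W = $274.
Larkspur receives Slot 3 at value $124, so the others get W − 124 = $150.
Without Larkspur: best allocation of the remaining 2 bidders over all 3 slots is Nimbus→Slot 3 ($97), Cove→Slot 2 ($66), total $163.
VCG payment = (others' best without Larkspur) − (others' welfare with Larkspur) = 163 − 150 = $13.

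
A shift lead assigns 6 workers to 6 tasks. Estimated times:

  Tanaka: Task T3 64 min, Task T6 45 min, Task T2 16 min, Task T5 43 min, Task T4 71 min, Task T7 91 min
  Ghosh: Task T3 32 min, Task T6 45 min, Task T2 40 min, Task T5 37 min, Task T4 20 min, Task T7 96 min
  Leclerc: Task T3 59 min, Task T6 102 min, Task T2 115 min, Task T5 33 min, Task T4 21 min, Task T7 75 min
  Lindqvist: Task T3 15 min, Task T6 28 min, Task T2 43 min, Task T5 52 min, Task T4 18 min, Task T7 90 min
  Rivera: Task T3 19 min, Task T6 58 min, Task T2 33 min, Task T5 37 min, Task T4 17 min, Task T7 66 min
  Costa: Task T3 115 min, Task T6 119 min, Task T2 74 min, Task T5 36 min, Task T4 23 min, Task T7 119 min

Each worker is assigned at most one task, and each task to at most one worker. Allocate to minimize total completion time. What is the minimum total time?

Optimal: Tanaka→Task T2 (16 min), Ghosh→Task T4 (20 min), Leclerc→Task T7 (75 min), Lindqvist→Task T6 (28 min), Rivera→Task T3 (19 min), Costa→Task T5 (36 min) — total 16+20+75+28+19+36 = 194 min.
Min-entry greedy (repeatedly take the single cheapest remaining cell) gives 245 min, worse by 51.
Checked against all permutations: 194 min is optimal.

Min total: 194 min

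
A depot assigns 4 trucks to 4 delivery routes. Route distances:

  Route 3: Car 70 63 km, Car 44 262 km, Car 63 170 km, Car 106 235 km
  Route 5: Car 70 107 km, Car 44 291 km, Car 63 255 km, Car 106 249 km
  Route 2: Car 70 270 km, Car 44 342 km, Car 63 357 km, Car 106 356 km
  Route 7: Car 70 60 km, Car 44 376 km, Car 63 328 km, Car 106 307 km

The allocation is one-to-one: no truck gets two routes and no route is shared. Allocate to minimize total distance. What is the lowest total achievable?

Min total: 821 km

Optimal: Car 70→Route 7 (60 km), Car 44→Route 2 (342 km), Car 63→Route 3 (170 km), Car 106→Route 5 (249 km) — total 60+342+170+249 = 821 km.
Row-greedy (each truck in turn takes its cheapest remaining route) gives 933 km, worse by 112.
Next-best assignment: Car 70→Route 7, Car 44→Route 5, Car 63→Route 3, Car 106→Route 2 = 877 km.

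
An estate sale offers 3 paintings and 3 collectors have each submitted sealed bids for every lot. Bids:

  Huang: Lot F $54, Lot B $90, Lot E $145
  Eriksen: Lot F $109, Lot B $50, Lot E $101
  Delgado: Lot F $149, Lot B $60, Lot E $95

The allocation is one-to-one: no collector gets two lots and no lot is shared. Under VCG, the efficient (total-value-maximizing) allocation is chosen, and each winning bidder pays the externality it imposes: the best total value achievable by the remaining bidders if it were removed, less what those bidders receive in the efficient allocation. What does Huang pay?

Huang pays $51.

Efficient allocation: Huang→Lot E ($145), Eriksen→Lot B ($50), Delgado→Lot F ($149); total welfare W = $344.
Huang receives Lot E at value $145, so the others get W − 145 = $199.
Without Huang: best allocation of the remaining 2 bidders over all 3 lots is Eriksen→Lot E ($101), Delgado→Lot F ($149), total $250.
VCG payment = (others' best without Huang) − (others' welfare with Huang) = 250 − 199 = $51.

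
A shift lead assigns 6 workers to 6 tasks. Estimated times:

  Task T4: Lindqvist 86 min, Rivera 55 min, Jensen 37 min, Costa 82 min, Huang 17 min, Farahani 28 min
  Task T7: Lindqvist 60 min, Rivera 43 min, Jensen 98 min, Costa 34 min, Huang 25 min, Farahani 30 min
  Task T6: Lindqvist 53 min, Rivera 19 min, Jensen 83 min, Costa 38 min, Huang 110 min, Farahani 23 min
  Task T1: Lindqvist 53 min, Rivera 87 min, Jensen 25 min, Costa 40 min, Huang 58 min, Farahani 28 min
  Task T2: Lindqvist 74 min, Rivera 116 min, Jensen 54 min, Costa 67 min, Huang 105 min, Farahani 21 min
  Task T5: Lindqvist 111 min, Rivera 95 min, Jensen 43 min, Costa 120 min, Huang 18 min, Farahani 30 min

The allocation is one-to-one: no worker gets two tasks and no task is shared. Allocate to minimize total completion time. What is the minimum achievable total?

Min total: 182 min

Optimal: Lindqvist→Task T1 (53 min), Rivera→Task T6 (19 min), Jensen→Task T4 (37 min), Costa→Task T7 (34 min), Huang→Task T5 (18 min), Farahani→Task T2 (21 min) — total 53+19+37+34+18+21 = 182 min.
Min-entry greedy (repeatedly take the single cheapest remaining cell) gives 227 min, worse by 45.
Next-best assignment: Lindqvist→Task T1, Rivera→Task T6, Jensen→Task T5, Costa→Task T7, Huang→Task T4, Farahani→Task T2 = 187 min.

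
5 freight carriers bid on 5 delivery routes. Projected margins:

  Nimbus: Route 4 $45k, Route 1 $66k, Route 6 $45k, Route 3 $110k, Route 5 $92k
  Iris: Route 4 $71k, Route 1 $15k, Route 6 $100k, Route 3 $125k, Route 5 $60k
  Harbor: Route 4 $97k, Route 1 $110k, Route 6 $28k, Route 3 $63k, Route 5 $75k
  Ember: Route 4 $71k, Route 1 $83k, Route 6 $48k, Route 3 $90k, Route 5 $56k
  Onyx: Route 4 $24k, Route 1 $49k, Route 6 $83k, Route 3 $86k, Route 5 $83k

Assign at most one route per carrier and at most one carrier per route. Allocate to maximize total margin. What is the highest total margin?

Maximum total: $481k

Optimal: Nimbus→Route 5 ($92k), Iris→Route 3 ($125k), Harbor→Route 1 ($110k), Ember→Route 4 ($71k), Onyx→Route 6 ($83k) — total 92+125+110+71+83 = $481k.
Column-greedy (each route in turn goes to its best remaining carrier) gives $473k, worse by 8.
No other one-to-one assignment exceeds $481k.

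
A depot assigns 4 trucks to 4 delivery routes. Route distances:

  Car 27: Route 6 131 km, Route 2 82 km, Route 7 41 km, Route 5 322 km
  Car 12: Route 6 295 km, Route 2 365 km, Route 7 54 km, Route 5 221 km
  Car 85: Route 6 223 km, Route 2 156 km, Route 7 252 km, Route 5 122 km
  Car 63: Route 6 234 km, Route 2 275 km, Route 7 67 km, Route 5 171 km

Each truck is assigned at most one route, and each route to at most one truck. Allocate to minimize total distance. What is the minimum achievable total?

Min total: 492 km

This is a one-to-one assignment (minimum-cost bipartite matching).
Optimal: Car 27→Route 2 (82 km), Car 12→Route 7 (54 km), Car 85→Route 5 (122 km), Car 63→Route 6 (234 km) — total 82+54+122+234 = 492 km.
Column-greedy (each route in turn goes to its cheapest remaining truck) gives 512 km, worse by 20.
Next-best assignment: Car 27→Route 6, Car 12→Route 7, Car 85→Route 2, Car 63→Route 5 = 512 km.
Checked against all permutations: 492 km is optimal.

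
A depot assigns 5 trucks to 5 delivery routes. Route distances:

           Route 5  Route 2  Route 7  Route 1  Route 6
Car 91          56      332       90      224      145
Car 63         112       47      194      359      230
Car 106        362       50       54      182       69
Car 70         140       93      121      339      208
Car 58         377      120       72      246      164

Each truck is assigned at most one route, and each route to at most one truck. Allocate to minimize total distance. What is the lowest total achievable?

This is the linear assignment problem.
Optimal: Car 91→Route 5 (56 km), Car 63→Route 2 (47 km), Car 106→Route 6 (69 km), Car 70→Route 7 (121 km), Car 58→Route 1 (246 km) — total 56+47+69+121+246 = 539 km.
Min-entry greedy (repeatedly take the single cheapest remaining cell) gives 660 km, worse by 121.
Next-best assignment: Car 91→Route 1, Car 63→Route 2, Car 106→Route 6, Car 70→Route 5, Car 58→Route 7 = 552 km.

Min total: 539 km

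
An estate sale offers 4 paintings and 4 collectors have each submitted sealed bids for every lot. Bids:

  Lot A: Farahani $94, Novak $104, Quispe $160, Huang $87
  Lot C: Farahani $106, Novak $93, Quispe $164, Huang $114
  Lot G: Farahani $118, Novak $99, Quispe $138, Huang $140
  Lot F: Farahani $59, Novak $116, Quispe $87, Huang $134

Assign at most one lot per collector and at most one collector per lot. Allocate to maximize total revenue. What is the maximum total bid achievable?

Max total: $522

Treat this as an assignment problem: match each collector to one lot.
Optimal: Farahani→Lot C ($106), Novak→Lot F ($116), Quispe→Lot A ($160), Huang→Lot G ($140) — total 106+116+160+140 = $522.
Max-entry greedy (repeatedly take the single best remaining cell) gives $514, worse by 8.
Next-best assignment: Farahani→Lot G, Novak→Lot A, Quispe→Lot C, Huang→Lot F = $520.
Swapping Huang↔Quispe (Huang→Lot A $87, Quispe→Lot G $138) loses 75.
Every other assignment is strictly worse.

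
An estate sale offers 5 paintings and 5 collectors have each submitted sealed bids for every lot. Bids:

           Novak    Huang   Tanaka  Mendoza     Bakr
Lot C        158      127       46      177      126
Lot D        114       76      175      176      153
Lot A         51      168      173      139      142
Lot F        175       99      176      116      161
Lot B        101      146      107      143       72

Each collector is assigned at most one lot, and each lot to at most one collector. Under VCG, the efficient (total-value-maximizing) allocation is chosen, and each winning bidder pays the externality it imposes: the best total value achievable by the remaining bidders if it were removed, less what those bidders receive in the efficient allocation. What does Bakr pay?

Bakr pays $24.

Efficient allocation: Novak→Lot F ($175), Huang→Lot B ($146), Tanaka→Lot A ($173), Mendoza→Lot C ($177), Bakr→Lot D ($153); total welfare W = $824.
Bakr receives Lot D at value $153, so the others get W − 153 = $671.
Without Bakr: best allocation of the remaining 4 bidders over all 5 lots is Novak→Lot F ($175), Huang→Lot A ($168), Tanaka→Lot D ($175), Mendoza→Lot C ($177), total $695.
VCG payment = (others' best without Bakr) − (others' welfare with Bakr) = 695 − 671 = $24.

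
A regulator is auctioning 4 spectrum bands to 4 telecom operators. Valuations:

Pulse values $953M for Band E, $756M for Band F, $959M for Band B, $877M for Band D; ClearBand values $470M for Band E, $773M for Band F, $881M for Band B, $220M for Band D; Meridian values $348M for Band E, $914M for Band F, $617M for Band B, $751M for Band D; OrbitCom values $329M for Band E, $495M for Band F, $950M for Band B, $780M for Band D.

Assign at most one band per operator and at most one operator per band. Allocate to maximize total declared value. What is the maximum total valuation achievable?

Max total: $3528M

This is the linear assignment problem.
Optimal: Pulse→Band E ($953M), ClearBand→Band B ($881M), Meridian→Band F ($914M), OrbitCom→Band D ($780M) — total 953+881+914+780 = $3528M.
Row-greedy (each operator in turn takes its best remaining band) gives $2812M, worse by 716.
Next-best assignment: Pulse→Band E, ClearBand→Band F, Meridian→Band D, OrbitCom→Band B = $3427M.
Swapping OrbitCom↔ClearBand (OrbitCom→Band B $950M, ClearBand→Band D $220M) loses 491.
Every other assignment is strictly worse.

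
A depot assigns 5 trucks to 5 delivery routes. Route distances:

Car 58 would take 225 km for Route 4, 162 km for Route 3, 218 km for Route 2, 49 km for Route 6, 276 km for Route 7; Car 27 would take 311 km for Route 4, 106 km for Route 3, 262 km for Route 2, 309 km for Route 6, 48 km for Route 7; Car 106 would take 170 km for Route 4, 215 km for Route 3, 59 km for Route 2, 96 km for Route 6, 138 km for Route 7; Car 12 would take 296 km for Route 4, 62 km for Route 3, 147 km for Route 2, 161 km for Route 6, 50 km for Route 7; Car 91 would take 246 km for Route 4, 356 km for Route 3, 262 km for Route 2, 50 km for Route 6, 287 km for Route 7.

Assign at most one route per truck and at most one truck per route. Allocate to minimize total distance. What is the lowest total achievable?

Minimum total: 444 km

Optimal: Car 58→Route 4 (225 km), Car 27→Route 7 (48 km), Car 106→Route 2 (59 km), Car 12→Route 3 (62 km), Car 91→Route 6 (50 km) — total 225+48+59+62+50 = 444 km.
Column-greedy (each route in turn goes to its cheapest remaining truck) gives 548 km, worse by 104.
Next-best assignment: Car 58→Route 6, Car 27→Route 7, Car 106→Route 2, Car 12→Route 3, Car 91→Route 4 = 464 km.
Every other assignment is strictly worse.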